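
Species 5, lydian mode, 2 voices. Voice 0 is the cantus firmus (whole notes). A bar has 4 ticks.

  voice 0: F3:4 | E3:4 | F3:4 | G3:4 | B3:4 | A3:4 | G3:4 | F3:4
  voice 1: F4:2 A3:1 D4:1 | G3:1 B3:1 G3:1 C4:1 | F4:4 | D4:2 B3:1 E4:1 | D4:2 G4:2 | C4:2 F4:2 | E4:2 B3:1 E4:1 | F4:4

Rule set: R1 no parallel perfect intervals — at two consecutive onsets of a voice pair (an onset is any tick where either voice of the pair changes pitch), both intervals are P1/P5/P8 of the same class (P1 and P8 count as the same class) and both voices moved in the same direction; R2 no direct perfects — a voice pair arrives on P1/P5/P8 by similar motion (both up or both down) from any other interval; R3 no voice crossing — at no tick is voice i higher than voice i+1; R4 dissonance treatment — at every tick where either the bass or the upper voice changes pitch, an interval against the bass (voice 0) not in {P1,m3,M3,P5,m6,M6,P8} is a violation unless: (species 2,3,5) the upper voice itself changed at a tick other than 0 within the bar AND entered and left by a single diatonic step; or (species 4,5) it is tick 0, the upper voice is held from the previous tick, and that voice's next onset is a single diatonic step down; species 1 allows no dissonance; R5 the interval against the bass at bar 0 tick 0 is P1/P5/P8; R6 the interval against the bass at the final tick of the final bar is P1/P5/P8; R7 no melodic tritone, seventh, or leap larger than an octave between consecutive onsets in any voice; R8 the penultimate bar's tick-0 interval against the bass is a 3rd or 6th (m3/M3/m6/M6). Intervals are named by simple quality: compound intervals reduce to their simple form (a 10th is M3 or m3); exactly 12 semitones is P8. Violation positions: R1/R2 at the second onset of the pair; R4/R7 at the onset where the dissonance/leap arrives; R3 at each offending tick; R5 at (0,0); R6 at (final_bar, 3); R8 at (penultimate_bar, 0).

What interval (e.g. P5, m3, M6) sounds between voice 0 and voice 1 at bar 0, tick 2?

voice 0=F3 voice 1=A3 -> M3

M3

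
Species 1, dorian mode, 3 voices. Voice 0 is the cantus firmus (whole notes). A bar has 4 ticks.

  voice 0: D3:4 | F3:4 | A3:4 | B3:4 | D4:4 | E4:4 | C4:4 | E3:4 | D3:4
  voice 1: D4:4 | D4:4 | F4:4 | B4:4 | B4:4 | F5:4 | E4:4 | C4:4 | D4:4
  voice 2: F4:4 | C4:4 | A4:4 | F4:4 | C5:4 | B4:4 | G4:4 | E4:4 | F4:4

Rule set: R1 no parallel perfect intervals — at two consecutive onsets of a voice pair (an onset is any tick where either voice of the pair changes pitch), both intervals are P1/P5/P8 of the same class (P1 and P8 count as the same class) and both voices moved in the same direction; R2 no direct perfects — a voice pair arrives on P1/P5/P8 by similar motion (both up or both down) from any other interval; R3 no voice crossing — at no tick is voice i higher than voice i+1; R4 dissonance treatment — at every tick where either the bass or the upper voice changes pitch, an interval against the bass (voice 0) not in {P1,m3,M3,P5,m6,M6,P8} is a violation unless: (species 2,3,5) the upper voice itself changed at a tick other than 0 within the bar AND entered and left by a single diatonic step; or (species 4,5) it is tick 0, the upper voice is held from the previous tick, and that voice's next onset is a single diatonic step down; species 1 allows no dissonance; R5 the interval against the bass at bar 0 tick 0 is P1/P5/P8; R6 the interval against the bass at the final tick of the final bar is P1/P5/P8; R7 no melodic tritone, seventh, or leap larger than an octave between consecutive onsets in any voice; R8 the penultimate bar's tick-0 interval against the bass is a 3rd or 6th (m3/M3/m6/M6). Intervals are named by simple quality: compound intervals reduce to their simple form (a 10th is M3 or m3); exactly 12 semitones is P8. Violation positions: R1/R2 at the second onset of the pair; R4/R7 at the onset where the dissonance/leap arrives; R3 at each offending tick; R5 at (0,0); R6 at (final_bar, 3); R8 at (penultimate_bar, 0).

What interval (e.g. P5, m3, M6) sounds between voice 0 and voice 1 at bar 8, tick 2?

P8

voice 0=D3 voice 1=D4 -> P8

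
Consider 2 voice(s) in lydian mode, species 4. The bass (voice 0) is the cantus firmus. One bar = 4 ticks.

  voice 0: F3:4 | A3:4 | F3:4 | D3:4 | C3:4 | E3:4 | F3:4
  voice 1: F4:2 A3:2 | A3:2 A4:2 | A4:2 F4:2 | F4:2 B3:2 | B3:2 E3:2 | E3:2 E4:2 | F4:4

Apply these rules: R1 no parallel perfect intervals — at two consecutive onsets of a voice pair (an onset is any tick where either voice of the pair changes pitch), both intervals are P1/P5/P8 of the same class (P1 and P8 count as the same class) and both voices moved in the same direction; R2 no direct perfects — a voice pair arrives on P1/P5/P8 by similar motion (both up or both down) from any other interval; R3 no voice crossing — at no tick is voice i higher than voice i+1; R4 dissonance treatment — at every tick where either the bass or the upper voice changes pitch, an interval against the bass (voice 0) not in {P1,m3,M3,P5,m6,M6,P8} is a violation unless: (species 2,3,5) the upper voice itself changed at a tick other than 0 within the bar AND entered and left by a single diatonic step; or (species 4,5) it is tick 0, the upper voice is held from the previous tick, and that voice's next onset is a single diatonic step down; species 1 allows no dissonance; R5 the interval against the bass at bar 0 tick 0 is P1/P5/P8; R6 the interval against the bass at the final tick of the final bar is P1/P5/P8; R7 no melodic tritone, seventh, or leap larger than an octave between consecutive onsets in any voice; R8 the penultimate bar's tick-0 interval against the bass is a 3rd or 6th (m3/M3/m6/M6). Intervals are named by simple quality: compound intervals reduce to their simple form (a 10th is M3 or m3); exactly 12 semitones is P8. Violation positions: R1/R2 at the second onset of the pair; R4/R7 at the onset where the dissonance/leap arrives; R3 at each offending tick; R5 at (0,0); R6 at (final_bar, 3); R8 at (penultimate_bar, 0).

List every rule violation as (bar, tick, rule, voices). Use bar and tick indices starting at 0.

(3, 2, R7, (1,))
(4, 0, R4, (0, 1))
(5, 0, R8, (0, 1))
(6, 0, R1, (0, 1))

bar 0: v0=F3 v1=F4 downbeat P8
bar 1: v0=A3 v1=A3 downbeat P1
bar 2: v0=F3 v1=A4 downbeat M3
bar 3: v0=D3 v1=F4 downbeat m3
bar 4: v0=C3 v1=B3 downbeat M7
bar 5: v0=E3 v1=E3 downbeat P1
bar 6: v0=F3 v1=F4 downbeat P8
  -> R7 @ bar 3 tick 2 v(1,): F4->B3 leap 6st
  -> R4 @ bar 4 tick 0 v(0, 1): C3/B3 M7 untreated
  -> R8 @ bar 5 tick 0 v(0, 1): penult P1 not 3rd/6th
  -> R1 @ bar 6 tick 0 v(0, 1): E3/E4 P8 -> F3/F4 P8 similar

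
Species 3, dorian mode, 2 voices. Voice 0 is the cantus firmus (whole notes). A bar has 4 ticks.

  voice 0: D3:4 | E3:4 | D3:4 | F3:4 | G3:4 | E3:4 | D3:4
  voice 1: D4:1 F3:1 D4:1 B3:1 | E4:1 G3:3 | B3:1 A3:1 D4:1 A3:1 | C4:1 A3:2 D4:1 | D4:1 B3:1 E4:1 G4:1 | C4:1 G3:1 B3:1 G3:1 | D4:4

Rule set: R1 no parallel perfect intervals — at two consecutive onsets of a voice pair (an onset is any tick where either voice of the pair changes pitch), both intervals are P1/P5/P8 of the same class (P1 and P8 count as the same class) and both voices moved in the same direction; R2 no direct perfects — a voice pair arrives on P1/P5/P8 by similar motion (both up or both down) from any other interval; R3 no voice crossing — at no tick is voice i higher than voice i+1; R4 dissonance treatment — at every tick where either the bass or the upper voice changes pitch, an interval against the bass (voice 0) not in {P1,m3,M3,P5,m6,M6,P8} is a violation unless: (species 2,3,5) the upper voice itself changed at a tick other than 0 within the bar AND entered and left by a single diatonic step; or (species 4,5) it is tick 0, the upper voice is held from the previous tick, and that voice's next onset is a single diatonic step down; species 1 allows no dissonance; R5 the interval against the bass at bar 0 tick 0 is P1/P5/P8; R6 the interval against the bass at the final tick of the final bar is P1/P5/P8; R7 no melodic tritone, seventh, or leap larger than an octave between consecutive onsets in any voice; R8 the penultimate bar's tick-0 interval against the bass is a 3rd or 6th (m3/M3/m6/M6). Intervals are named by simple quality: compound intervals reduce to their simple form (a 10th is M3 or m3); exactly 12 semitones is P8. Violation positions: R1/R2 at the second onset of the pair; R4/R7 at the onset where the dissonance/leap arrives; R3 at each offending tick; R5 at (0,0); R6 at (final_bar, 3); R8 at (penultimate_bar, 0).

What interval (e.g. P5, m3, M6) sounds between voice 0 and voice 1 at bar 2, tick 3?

P5

voice 0=D3 voice 1=A3 -> P5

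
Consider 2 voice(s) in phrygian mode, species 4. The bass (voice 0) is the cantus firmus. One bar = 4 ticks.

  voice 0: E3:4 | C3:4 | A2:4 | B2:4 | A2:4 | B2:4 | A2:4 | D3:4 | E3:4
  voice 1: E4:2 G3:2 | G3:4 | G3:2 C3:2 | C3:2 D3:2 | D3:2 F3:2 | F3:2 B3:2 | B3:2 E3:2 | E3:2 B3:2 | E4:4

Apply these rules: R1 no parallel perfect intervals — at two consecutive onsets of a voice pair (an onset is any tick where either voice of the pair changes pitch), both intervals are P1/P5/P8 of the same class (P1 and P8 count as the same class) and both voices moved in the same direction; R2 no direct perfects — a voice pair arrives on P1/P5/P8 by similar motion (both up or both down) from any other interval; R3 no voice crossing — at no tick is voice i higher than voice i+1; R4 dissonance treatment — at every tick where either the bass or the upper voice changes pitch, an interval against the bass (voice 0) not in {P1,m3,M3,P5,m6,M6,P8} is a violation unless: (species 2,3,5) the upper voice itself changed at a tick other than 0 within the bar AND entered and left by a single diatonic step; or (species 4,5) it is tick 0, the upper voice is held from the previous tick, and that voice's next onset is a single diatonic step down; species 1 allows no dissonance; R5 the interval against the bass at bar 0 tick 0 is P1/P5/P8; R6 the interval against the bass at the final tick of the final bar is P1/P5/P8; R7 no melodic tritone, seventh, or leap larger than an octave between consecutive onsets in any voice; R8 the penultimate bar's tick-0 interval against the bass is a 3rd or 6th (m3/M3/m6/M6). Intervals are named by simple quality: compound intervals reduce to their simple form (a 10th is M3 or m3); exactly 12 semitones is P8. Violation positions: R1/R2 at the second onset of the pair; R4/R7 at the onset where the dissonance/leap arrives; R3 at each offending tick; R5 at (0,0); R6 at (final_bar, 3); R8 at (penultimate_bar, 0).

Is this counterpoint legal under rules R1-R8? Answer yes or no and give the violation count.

bar 0: v0=E3 v1=E4 (P8)
bar 1: v0=C3 v1=G3 (P5)
bar 2: v0=A2 v1=G3 (m7)
bar 3: v0=B2 v1=C3 (m2)
bar 4: v0=A2 v1=D3 (P4)
bar 5: v0=B2 v1=F3 (TT)
bar 6: v0=A2 v1=B3 (M2)
bar 7: v0=D3 v1=E3 (M2)
bar 8: v0=E3 v1=E4 (P8)
  R4 @ bar2.0: A2/G3 m7 untreated
  R4 @ bar3.0: B2/C3 m2 untreated
  R4 @ bar4.0: A2/D3 P4 untreated
  R4 @ bar5.0: B2/F3 TT untreated
  R7 @ bar5.2: F3->B3 leap 6st
  R4 @ bar6.0: A2/B3 M2 untreated
  R4 @ bar7.0: D3/E3 M2 untreated
  R8 @ bar7.0: penult M2 not 3rd/6th
  R2 @ bar8.0: D3/B3 M6 -> E3/E4 P8 similar

No (9 violations)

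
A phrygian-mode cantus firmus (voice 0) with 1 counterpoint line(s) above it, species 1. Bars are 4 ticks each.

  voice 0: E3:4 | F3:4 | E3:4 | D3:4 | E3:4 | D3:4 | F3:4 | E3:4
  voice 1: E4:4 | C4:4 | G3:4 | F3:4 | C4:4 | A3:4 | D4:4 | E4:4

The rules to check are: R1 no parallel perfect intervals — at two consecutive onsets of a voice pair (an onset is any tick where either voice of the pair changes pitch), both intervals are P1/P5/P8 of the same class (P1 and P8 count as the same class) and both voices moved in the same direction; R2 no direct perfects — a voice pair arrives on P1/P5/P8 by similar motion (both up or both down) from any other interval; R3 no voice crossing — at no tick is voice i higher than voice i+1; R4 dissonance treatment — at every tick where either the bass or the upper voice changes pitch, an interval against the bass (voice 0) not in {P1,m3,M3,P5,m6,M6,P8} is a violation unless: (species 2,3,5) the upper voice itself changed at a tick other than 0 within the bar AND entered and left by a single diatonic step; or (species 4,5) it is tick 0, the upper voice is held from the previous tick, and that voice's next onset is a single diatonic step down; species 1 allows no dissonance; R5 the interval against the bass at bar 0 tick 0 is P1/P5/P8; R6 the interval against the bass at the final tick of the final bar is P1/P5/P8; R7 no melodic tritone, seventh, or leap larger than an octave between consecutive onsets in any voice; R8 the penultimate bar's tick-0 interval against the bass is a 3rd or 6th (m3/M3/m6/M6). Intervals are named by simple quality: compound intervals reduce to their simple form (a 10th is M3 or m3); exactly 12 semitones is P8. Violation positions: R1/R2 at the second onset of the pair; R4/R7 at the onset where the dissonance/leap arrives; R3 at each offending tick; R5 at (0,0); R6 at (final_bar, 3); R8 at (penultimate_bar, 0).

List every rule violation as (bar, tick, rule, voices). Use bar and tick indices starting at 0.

bar 0: v0=E3 v1=E4 downbeat P8
bar 1: v0=F3 v1=C4 downbeat P5
bar 2: v0=E3 v1=G3 downbeat m3
bar 3: v0=D3 v1=F3 downbeat m3
bar 4: v0=E3 v1=C4 downbeat m6
bar 5: v0=D3 v1=A3 downbeat P5
bar 6: v0=F3 v1=D4 downbeat M6
bar 7: v0=E3 v1=E4 downbeat P8
  -> R2 @ bar 5 tick 0 v(0, 1): E3/C4 m6 -> D3/A3 P5 similar

(5, 0, R2, (0, 1))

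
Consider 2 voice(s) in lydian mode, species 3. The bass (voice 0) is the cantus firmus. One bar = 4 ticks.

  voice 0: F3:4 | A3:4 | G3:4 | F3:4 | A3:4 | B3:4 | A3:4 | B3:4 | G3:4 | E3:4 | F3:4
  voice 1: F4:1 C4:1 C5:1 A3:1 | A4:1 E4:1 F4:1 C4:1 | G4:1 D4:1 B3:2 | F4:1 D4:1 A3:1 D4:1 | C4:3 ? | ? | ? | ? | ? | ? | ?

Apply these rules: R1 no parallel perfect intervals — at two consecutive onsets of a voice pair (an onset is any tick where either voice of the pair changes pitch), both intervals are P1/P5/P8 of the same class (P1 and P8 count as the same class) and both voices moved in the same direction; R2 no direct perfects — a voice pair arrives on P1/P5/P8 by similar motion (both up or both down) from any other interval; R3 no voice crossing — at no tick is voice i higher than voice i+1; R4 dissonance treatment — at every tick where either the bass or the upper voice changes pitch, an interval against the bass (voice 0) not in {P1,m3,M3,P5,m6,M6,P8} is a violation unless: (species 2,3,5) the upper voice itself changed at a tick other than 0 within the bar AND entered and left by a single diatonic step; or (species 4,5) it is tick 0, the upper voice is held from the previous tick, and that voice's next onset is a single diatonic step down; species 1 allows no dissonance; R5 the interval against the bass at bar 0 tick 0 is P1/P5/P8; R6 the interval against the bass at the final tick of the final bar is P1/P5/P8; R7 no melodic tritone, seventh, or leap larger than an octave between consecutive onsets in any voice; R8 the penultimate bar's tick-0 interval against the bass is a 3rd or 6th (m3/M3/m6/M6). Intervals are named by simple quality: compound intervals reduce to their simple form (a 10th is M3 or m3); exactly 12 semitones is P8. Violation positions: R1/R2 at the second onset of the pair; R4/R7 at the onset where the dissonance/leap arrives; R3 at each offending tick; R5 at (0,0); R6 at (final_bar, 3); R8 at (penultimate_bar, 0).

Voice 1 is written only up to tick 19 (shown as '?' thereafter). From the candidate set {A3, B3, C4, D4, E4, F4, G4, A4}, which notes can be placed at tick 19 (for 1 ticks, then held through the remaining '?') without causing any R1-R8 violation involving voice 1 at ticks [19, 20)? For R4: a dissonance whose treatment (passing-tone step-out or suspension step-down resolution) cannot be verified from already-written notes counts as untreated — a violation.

A3: legal
B3: violates R4
C4: legal
D4: violates R4
E4: legal
F4: legal
G4: violates R4
A4: legal

{A3, A4, C4, E4, F4}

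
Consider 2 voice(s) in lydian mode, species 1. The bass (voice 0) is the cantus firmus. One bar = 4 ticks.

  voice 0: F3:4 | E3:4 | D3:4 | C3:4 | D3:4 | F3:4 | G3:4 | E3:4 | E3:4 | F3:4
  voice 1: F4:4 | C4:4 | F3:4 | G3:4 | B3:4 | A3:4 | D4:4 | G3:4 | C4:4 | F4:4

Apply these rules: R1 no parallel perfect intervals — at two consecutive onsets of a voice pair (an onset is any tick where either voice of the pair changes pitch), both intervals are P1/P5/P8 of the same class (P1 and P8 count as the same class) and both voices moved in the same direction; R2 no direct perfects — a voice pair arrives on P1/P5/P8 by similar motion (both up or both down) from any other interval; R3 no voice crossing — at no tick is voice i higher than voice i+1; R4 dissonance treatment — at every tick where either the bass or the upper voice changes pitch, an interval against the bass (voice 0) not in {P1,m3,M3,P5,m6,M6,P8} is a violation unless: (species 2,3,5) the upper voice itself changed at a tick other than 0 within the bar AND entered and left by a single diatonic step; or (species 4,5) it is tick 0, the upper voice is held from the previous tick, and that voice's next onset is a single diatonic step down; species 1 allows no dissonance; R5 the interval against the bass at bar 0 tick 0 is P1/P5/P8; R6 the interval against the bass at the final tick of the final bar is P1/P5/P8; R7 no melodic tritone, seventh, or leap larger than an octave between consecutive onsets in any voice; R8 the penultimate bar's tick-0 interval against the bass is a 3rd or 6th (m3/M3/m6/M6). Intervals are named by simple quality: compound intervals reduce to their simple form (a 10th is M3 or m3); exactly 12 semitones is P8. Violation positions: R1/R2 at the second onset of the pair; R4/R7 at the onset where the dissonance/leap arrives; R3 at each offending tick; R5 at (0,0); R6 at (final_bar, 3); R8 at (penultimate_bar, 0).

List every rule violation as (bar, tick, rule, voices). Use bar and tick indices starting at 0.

(6, 0, R2, (0, 1))
(9, 0, R2, (0, 1))

bar 0: v0=F3 v1=F4 downbeat P8
bar 1: v0=E3 v1=C4 downbeat m6
bar 2: v0=D3 v1=F3 downbeat m3
bar 3: v0=C3 v1=G3 downbeat P5
bar 4: v0=D3 v1=B3 downbeat M6
bar 5: v0=F3 v1=A3 downbeat M3
bar 6: v0=G3 v1=D4 downbeat P5
bar 7: v0=E3 v1=G3 downbeat m3
bar 8: v0=E3 v1=C4 downbeat m6
bar 9: v0=F3 v1=F4 downbeat P8
  -> R2 @ bar 6 tick 0 v(0, 1): F3/A3 M3 -> G3/D4 P5 similar
  -> R2 @ bar 9 tick 0 v(0, 1): E3/C4 m6 -> F3/F4 P8 similar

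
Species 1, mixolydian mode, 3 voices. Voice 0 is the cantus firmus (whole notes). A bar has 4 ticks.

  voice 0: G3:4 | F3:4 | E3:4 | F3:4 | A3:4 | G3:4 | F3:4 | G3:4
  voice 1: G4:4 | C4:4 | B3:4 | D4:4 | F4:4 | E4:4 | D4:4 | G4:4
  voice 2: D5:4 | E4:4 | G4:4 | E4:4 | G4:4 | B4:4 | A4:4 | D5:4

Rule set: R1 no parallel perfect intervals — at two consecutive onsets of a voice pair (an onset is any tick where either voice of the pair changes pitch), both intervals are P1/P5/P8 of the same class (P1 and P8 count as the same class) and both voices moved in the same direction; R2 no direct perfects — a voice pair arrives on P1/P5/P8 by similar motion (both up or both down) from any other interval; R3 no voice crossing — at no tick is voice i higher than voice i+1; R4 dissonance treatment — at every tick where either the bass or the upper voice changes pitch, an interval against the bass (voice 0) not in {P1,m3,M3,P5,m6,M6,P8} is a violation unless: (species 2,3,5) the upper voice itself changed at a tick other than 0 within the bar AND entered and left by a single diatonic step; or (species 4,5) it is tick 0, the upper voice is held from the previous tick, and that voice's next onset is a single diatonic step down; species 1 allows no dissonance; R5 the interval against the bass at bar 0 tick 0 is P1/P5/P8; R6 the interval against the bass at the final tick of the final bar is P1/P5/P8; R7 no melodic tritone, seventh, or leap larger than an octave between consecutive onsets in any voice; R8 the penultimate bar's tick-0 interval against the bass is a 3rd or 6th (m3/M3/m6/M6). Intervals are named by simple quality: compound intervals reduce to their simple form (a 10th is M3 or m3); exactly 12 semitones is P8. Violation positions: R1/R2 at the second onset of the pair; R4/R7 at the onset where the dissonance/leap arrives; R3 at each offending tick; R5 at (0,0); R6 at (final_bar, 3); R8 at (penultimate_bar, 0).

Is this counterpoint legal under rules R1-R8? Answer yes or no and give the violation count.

bar 0: v0=G3 v1=G4 v2=D5 (P5)
bar 1: v0=F3 v1=C4 v2=E4 (M7)
bar 2: v0=E3 v1=B3 v2=G4 (m3)
bar 3: v0=F3 v1=D4 v2=E4 (M7)
bar 4: v0=A3 v1=F4 v2=G4 (m7)
bar 5: v0=G3 v1=E4 v2=B4 (M3)
bar 6: v0=F3 v1=D4 v2=A4 (M3)
bar 7: v0=G3 v1=G4 v2=D5 (P5)
  R2 @ bar1.0: G3/G4 P8 -> F3/C4 P5 similar
  R4 @ bar1.0: F3/E4 M7 untreated
  R7 @ bar1.0: D5->E4 leap 10st
  R1 @ bar2.0: F3/C4 P5 -> E3/B3 P5 similar
  R4 @ bar3.0: F3/E4 M7 untreated
  R4 @ bar4.0: A3/G4 m7 untreated
  R1 @ bar6.0: E4/B4 P5 -> D4/A4 P5 similar
  R1 @ bar7.0: D4/A4 P5 -> G4/D5 P5 similar
  R2 @ bar7.0: F3/D4 M6 -> G3/G4 P8 similar
  R2 @ bar7.0: F3/A4 M3 -> G3/D5 P5 similar

No (10 violations)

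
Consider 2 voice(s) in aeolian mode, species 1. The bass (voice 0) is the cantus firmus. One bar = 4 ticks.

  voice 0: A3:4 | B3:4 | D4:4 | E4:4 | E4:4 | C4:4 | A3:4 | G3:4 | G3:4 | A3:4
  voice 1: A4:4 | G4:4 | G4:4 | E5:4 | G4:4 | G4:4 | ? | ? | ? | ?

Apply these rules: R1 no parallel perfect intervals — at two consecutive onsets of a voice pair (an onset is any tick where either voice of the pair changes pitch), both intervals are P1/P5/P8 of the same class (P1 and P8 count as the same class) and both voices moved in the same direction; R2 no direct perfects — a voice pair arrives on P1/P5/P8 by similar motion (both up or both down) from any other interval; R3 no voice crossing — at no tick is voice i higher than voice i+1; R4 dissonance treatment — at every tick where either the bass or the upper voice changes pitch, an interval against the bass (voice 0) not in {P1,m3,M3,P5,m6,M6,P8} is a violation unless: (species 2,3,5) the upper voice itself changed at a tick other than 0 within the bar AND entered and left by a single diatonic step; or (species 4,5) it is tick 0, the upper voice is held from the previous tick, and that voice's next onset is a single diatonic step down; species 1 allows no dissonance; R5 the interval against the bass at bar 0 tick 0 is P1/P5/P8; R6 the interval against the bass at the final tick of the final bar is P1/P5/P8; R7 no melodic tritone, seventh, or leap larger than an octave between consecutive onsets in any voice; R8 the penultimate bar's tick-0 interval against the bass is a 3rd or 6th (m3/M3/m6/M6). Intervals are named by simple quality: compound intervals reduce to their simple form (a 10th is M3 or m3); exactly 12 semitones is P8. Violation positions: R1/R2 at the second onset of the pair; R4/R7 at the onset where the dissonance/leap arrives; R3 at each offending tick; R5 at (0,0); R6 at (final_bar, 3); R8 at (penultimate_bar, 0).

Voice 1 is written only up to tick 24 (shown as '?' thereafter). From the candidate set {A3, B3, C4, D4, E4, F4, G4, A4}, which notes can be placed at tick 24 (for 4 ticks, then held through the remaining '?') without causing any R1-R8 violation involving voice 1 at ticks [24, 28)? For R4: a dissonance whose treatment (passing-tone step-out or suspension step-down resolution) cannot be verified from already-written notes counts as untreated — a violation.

{A4, C4, F4}

A3: violates R2,R7
B3: violates R4
C4: legal
D4: violates R4
E4: violates R1
F4: legal
G4: violates R4
A4: legal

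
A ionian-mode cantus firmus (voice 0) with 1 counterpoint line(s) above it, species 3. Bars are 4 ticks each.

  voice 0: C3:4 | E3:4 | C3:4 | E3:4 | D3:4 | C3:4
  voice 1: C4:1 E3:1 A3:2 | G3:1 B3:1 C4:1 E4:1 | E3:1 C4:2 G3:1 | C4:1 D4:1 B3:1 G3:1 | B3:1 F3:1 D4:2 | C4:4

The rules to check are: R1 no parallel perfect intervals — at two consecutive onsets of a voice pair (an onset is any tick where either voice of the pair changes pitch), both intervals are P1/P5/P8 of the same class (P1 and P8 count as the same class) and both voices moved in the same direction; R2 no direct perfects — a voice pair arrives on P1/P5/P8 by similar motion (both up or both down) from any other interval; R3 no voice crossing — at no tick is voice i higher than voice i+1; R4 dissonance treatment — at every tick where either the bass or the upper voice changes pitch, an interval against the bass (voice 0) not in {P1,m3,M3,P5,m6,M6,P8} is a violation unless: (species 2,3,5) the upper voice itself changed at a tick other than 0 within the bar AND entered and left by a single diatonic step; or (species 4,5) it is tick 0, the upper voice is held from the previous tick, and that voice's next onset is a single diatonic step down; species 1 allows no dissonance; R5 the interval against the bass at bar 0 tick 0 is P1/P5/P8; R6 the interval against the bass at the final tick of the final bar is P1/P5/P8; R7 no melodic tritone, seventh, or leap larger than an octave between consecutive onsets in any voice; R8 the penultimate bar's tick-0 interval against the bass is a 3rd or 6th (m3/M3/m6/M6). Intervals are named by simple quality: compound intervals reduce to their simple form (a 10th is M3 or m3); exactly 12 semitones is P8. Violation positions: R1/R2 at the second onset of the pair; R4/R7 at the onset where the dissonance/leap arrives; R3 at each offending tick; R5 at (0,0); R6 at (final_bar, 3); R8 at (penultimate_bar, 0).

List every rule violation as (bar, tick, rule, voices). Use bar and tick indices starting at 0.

bar 0: v0=C3 v1=C4 downbeat P8
bar 1: v0=E3 v1=G3 downbeat m3
bar 2: v0=C3 v1=E3 downbeat M3
bar 3: v0=E3 v1=C4 downbeat m6
bar 4: v0=D3 v1=B3 downbeat M6
bar 5: v0=C3 v1=C4 downbeat P8
  -> R4 @ bar 3 tick 1 v(0, 1): E3/D4 m7 untreated
  -> R7 @ bar 4 tick 1 v(1,): B3->F3 leap 6st
  -> R1 @ bar 5 tick 0 v(0, 1): D3/D4 P8 -> C3/C4 P8 similar

(3, 1, R4, (0, 1))
(4, 1, R7, (1,))
(5, 0, R1, (0, 1))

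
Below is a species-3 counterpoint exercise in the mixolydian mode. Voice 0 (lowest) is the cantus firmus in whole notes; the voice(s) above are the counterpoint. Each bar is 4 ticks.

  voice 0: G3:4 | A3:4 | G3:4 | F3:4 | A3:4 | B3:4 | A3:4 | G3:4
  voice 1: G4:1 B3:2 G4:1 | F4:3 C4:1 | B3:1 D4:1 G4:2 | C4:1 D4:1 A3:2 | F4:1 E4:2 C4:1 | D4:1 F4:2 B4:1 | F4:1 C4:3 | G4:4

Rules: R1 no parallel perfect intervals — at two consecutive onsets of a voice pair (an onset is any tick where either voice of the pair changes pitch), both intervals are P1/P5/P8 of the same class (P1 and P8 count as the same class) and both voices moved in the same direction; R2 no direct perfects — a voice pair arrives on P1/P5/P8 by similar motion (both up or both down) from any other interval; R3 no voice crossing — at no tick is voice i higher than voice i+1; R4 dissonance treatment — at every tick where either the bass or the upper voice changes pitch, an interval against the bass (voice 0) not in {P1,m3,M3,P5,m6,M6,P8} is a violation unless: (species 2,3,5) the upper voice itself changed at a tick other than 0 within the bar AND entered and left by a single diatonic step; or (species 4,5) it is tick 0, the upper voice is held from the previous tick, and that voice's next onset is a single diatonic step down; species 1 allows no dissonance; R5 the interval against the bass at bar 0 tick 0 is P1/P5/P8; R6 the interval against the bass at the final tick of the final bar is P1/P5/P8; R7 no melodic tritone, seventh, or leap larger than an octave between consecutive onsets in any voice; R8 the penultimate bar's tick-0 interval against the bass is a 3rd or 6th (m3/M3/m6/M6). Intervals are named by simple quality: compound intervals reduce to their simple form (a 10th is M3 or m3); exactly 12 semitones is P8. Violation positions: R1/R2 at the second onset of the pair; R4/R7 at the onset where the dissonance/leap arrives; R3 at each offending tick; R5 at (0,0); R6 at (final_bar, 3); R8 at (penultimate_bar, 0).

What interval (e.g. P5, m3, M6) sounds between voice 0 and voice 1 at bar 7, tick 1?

voice 0=G3 voice 1=G4 -> P8

P8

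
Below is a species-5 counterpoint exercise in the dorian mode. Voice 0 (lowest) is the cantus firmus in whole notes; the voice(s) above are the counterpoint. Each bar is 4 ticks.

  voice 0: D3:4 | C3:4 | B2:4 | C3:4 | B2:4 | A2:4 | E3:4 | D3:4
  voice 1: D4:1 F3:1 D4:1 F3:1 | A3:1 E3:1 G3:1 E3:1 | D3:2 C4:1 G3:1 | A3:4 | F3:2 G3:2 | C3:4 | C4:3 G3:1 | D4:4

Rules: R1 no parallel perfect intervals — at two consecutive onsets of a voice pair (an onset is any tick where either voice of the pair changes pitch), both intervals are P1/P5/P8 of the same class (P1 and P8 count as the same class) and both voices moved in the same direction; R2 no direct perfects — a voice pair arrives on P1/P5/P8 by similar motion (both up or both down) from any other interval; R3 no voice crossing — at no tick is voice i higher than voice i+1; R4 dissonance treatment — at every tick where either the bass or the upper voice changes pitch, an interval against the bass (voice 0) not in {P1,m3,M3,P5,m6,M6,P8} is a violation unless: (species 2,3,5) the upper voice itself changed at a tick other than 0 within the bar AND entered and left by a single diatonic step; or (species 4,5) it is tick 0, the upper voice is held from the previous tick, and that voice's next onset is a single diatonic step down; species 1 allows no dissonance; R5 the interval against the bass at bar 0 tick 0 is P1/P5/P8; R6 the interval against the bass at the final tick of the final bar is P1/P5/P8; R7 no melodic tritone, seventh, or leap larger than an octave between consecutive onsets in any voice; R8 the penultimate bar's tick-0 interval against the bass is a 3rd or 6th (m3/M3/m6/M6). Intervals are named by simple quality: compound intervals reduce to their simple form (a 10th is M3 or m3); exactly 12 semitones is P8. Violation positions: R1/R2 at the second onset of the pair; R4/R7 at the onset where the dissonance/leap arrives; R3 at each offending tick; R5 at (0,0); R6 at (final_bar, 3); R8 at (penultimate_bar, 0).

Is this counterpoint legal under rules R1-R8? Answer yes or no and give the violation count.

No (3 violations)

bar 0: v0=D3 v1=D4 (P8)
bar 1: v0=C3 v1=A3 (M6)
bar 2: v0=B2 v1=D3 (m3)
bar 3: v0=C3 v1=A3 (M6)
bar 4: v0=B2 v1=F3 (TT)
bar 5: v0=A2 v1=C3 (m3)
bar 6: v0=E3 v1=C4 (m6)
bar 7: v0=D3 v1=D4 (P8)
  R4 @ bar2.2: B2/C4 m2 untreated
  R7 @ bar2.2: D3->C4 leap 10st
  R4 @ bar4.0: B2/F3 TT untreated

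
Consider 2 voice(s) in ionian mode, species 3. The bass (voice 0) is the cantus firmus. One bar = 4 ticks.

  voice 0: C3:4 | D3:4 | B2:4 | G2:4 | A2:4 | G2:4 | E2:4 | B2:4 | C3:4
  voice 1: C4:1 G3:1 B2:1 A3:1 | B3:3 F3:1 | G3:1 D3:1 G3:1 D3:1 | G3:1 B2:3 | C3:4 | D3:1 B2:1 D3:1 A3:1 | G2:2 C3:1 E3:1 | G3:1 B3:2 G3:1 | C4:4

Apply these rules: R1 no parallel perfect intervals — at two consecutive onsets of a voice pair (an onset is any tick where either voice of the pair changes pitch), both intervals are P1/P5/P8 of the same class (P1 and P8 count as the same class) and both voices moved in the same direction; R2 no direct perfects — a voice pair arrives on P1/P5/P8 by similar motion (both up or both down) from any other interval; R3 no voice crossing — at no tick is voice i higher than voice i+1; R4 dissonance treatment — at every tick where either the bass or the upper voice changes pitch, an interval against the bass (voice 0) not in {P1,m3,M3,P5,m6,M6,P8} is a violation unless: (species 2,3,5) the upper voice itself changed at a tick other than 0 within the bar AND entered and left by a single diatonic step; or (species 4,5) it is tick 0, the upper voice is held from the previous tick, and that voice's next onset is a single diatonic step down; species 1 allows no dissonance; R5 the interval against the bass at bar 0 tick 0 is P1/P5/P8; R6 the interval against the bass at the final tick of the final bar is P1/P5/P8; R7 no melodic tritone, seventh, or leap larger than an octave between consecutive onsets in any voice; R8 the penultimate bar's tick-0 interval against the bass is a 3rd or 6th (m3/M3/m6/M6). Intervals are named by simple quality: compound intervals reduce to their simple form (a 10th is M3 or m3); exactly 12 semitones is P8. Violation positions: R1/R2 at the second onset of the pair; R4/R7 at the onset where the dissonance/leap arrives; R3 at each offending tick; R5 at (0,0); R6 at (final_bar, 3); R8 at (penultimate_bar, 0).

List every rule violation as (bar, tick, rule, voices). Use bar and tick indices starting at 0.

bar 0: v0=C3 v1=C4 downbeat P8
bar 1: v0=D3 v1=B3 downbeat M6
bar 2: v0=B2 v1=G3 downbeat m6
bar 3: v0=G2 v1=G3 downbeat P8
bar 4: v0=A2 v1=C3 downbeat m3
bar 5: v0=G2 v1=D3 downbeat P5
bar 6: v0=E2 v1=G2 downbeat m3
bar 7: v0=B2 v1=G3 downbeat m6
bar 8: v0=C3 v1=C4 downbeat P8
  -> R3 @ bar 0 tick 2 v(0, 1): C3 above B2
  -> R4 @ bar 0 tick 2 v(0, 1): C3/B2 m2 untreated
  -> R7 @ bar 0 tick 3 v(1,): B2->A3 leap 10st
  -> R7 @ bar 1 tick 3 v(1,): B3->F3 leap 6st
  -> R4 @ bar 5 tick 3 v(0, 1): G2/A3 M2 untreated
  -> R7 @ bar 6 tick 0 v(1,): A3->G2 leap 14st
  -> R2 @ bar 8 tick 0 v(0, 1): B2/G3 m6 -> C3/C4 P8 similar

(0, 2, R3, (0, 1))
(0, 2, R4, (0, 1))
(0, 3, R7, (1,))
(1, 3, R7, (1,))
(5, 3, R4, (0, 1))
(6, 0, R7, (1,))
(8, 0, R2, (0, 1))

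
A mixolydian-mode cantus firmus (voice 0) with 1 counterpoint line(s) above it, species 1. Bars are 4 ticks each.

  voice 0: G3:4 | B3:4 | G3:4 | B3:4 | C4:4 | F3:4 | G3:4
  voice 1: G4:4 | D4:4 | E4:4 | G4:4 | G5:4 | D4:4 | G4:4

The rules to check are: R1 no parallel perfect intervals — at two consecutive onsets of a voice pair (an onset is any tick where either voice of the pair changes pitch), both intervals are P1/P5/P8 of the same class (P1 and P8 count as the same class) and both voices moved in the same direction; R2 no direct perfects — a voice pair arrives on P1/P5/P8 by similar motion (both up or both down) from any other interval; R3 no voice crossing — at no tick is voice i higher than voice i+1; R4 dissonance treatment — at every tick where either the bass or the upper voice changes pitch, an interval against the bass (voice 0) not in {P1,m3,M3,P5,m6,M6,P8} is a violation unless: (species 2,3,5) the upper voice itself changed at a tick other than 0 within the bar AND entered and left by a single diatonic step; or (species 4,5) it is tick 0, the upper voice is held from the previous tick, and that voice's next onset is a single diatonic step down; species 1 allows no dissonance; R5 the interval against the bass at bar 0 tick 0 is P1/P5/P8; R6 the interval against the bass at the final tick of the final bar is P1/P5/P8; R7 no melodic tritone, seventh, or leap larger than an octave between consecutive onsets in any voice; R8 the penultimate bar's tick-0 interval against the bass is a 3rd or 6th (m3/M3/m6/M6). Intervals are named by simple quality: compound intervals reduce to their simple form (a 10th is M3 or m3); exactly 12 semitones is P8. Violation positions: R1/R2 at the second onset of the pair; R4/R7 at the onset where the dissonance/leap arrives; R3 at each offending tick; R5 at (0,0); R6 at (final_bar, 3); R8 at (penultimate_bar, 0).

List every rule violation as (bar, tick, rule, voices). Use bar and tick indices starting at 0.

bar 0: v0=G3 v1=G4 downbeat P8
bar 1: v0=B3 v1=D4 downbeat m3
bar 2: v0=G3 v1=E4 downbeat M6
bar 3: v0=B3 v1=G4 downbeat m6
bar 4: v0=C4 v1=G5 downbeat P5
bar 5: v0=F3 v1=D4 downbeat M6
bar 6: v0=G3 v1=G4 downbeat P8
  -> R2 @ bar 4 tick 0 v(0, 1): B3/G4 m6 -> C4/G5 P5 similar
  -> R7 @ bar 5 tick 0 v(1,): G5->D4 leap 17st
  -> R2 @ bar 6 tick 0 v(0, 1): F3/D4 M6 -> G3/G4 P8 similar

(4, 0, R2, (0, 1))
(5, 0, R7, (1,))
(6, 0, R2, (0, 1))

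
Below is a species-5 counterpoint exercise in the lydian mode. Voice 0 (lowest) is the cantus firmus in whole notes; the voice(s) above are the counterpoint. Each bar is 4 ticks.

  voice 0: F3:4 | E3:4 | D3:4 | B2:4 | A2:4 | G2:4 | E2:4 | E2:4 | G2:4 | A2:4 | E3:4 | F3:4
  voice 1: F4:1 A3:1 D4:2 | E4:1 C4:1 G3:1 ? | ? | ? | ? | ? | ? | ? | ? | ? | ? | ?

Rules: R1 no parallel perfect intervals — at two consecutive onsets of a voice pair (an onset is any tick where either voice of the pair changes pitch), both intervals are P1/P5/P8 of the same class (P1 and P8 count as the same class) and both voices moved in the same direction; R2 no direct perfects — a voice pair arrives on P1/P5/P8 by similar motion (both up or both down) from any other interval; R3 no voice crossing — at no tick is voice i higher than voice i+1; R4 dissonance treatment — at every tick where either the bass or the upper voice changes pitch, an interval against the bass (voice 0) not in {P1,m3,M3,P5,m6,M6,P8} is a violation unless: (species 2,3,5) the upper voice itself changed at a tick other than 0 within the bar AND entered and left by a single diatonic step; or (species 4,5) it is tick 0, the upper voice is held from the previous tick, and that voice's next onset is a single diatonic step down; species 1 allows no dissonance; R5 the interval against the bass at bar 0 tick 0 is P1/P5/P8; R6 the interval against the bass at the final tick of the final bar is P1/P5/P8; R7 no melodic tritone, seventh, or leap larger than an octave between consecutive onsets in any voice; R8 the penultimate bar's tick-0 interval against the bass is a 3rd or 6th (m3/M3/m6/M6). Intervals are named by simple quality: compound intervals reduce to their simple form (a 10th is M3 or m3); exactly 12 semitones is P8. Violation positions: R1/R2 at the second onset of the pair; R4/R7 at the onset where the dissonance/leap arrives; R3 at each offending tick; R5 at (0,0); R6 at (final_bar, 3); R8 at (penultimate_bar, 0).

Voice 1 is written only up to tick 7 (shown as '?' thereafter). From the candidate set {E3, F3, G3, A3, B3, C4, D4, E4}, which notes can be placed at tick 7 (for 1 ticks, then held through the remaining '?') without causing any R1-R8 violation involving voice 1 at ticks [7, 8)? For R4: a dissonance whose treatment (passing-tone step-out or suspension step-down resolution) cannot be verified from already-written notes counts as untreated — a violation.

{B3, C4, E3, E4, G3}

E3: legal
F3: violates R4
G3: legal
A3: violates R4
B3: legal
C4: legal
D4: violates R4
E4: legal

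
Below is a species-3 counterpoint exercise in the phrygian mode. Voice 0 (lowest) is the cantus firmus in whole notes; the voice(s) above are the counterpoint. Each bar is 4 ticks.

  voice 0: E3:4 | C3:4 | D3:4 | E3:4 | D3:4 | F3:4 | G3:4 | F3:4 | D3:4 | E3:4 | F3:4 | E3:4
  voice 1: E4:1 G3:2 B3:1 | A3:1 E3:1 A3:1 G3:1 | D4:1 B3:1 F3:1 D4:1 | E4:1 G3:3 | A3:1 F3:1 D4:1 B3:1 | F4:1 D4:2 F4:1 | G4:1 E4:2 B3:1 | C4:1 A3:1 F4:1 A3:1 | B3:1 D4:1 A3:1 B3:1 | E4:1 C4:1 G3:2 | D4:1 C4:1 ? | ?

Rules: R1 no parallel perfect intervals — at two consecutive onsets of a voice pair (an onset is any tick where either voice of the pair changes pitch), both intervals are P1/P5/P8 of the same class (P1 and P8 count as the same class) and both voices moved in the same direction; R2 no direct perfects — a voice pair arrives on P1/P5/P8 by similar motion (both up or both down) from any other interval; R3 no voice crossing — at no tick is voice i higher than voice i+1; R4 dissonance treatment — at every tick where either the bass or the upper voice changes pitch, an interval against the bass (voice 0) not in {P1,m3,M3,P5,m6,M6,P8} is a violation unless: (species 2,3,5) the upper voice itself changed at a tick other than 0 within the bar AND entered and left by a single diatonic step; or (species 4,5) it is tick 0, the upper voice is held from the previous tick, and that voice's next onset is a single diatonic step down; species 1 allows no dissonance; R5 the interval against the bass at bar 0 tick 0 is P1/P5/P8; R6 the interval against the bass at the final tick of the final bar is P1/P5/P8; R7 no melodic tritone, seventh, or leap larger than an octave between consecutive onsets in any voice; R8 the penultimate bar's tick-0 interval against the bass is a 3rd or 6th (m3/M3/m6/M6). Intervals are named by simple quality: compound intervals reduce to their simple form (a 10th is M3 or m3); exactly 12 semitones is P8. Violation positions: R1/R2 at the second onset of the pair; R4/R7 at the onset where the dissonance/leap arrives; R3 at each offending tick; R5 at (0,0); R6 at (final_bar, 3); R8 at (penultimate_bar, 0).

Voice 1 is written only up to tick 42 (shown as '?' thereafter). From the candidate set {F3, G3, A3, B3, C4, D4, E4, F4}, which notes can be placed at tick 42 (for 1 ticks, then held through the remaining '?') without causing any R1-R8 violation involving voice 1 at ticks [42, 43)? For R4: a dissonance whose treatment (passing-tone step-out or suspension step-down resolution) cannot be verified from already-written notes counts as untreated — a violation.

{A3, C4, D4, F3, F4}

F3: legal
G3: violates R4
A3: legal
B3: violates R4
C4: legal
D4: legal
E4: violates R4
F4: legal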